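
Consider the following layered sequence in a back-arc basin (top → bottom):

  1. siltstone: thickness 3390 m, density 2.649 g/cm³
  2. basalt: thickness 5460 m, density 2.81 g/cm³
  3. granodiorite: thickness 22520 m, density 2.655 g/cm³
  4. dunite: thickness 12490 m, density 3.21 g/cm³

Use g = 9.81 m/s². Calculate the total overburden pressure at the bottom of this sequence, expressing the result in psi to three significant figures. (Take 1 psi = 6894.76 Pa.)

177000 psi

siltstone: 2649 kg/m³ × 9.81 m/s² × 3390 m = 8.809×10^7 Pa = 12777 psi
basalt: 2810 kg/m³ × 9.81 m/s² × 5460 m = 1.505×10^8 Pa = 21830 psi
granodiorite: 2655 kg/m³ × 9.81 m/s² × 22520 m = 5.865×10^8 Pa = 85071 psi
dunite: 3210 kg/m³ × 9.81 m/s² × 12490 m = 3.933×10^8 Pa = 57045 psi
Total = 12777 + 21830 + 85071 + 57045 = 1.7672×10^5 psi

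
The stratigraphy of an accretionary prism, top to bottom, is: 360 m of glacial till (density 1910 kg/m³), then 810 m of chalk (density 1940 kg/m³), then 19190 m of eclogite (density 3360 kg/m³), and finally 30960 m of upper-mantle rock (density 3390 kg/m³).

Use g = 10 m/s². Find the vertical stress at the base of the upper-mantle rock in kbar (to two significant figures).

glacial till: 1910 kg/m³ × 10 m/s² × 360 m = 6.876×10^6 Pa = 0.06876 kbar
chalk: 1940 kg/m³ × 10 m/s² × 810 m = 1.571×10^7 Pa = 0.1571 kbar
eclogite: 3360 kg/m³ × 10 m/s² × 19190 m = 6.448×10^8 Pa = 6.448 kbar
upper-mantle rock: 3390 kg/m³ × 10 m/s² × 30960 m = 1.050×10^9 Pa = 10.50 kbar
Total = 0.06876 + 0.1571 + 6.448 + 10.50 = 17.169 kbar

17 kbar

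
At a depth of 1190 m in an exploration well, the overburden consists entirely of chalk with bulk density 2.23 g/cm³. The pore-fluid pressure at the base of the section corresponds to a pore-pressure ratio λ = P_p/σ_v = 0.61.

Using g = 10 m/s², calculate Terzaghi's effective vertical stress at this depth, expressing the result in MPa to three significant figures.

10.3 MPa

Overburden (lithostatic) stress σ_v:
chalk: 2230 kg/m³ × 10 m/s² × 1190 m = 2.654×10^7 Pa = 26.54 MPa
Pore pressure P_p = λ·σ_v = 0.61 × 26.54 MPa = 16.19 MPa
Effective stress σ' = σ_v − P_p = 26.54 − 16.19 = 10.349 MPa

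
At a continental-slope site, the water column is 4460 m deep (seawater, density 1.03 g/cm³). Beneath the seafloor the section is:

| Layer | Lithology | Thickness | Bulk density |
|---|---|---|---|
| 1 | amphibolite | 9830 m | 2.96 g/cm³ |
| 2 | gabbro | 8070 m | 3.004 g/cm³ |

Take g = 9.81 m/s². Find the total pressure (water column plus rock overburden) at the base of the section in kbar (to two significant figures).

5.7 kbar

seawater: 1030 kg/m³ × 9.81 m/s² × 4460 m = 4.507×10^7 Pa = 0.4507 kbar
amphibolite: 2960 kg/m³ × 9.81 m/s² × 9830 m = 2.854×10^8 Pa = 2.854 kbar
gabbro: 3004 kg/m³ × 9.81 m/s² × 8070 m = 2.378×10^8 Pa = 2.378 kbar
Total = 0.4507 + 2.854 + 2.378 = 5.6832 kbar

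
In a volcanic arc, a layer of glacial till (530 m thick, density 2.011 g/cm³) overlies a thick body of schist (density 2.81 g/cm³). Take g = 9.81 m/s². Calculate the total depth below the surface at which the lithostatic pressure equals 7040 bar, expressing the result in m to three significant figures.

25700 m

Pressure at base of upper layers: 2011×9.81×530 = 1.046×10^7 Pa = 104.6 bar
Remaining pressure to be supplied by schist: 7.040×10^8 − 1.046×10^7 = 6.935×10^8 Pa
Additional depth in schist = 6.935×10^8 Pa / (2810 kg/m³ × 9.81 m/s²) = 25159 m
Total depth = 530 m + 25159 m = 25689 m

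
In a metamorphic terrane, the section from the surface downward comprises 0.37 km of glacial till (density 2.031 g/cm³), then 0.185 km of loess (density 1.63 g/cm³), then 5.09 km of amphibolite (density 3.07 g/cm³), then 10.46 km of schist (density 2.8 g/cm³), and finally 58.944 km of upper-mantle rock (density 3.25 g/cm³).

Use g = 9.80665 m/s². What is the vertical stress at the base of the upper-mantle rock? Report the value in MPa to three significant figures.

2330 MPa

glacial till: 2031 kg/m³ × 9.80665 m/s² × 370 m = 7.369×10^6 Pa = 7.369 MPa
loess: 1630 kg/m³ × 9.80665 m/s² × 185 m = 2.957×10^6 Pa = 2.957 MPa
amphibolite: 3070 kg/m³ × 9.80665 m/s² × 5090 m = 1.532×10^8 Pa = 153.2 MPa
schist: 2800 kg/m³ × 9.80665 m/s² × 10460 m = 2.872×10^8 Pa = 287.2 MPa
upper-mantle rock: 3250 kg/m³ × 9.80665 m/s² × 58944 m = 1.879×10^9 Pa = 1879 MPa
Total = 7.369 + 2.957 + 153.2 + 287.2 + 1879 = 2329.4 MPa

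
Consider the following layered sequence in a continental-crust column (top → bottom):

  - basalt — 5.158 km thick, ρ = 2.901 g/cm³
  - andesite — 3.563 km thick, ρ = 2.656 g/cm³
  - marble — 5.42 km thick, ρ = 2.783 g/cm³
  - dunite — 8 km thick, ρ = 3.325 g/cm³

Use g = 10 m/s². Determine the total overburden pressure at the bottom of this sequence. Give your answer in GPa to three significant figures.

0.661 GPa

basalt: 2901 kg/m³ × 10 m/s² × 5158 m = 1.496×10^8 Pa = 0.1496 GPa
andesite: 2656 kg/m³ × 10 m/s² × 3563 m = 9.463×10^7 Pa = 0.09463 GPa
marble: 2783 kg/m³ × 10 m/s² × 5420 m = 1.508×10^8 Pa = 0.1508 GPa
dunite: 3325 kg/m³ × 10 m/s² × 8000 m = 2.660×10^8 Pa = 0.2660 GPa
Total = 0.1496 + 0.09463 + 0.1508 + 0.2660 = 0.66111 GPa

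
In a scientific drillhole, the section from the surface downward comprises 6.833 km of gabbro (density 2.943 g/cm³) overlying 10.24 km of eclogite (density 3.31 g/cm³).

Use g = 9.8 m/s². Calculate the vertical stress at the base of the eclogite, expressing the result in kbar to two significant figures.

gabbro: 2943 kg/m³ × 9.8 m/s² × 6833 m = 1.971×10^8 Pa = 1.971 kbar
eclogite: 3310 kg/m³ × 9.8 m/s² × 10240 m = 3.322×10^8 Pa = 3.322 kbar
Total = 1.971 + 3.322 = 5.2924 kbar

5.3 kbar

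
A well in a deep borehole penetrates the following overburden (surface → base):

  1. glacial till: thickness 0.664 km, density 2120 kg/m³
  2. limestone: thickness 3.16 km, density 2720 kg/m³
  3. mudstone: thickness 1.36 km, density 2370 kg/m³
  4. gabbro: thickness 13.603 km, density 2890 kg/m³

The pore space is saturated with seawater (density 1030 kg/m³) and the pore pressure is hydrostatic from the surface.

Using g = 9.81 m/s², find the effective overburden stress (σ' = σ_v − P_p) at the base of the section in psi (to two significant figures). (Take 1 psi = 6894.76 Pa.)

Overburden (lithostatic) stress σ_v:
glacial till: 2120 kg/m³ × 9.81 m/s² × 664 m = 1.381×10^7 Pa = 13.81 MPa
limestone: 2720 kg/m³ × 9.81 m/s² × 3160 m = 8.432×10^7 Pa = 84.32 MPa
mudstone: 2370 kg/m³ × 9.81 m/s² × 1360 m = 3.162×10^7 Pa = 31.62 MPa
gabbro: 2890 kg/m³ × 9.81 m/s² × 13603 m = 3.857×10^8 Pa = 385.7 MPa
Total = 13.81 + 84.32 + 31.62 + 385.7 = 515.41 MPa
Pore pressure P_p = 1030 kg/m³ × 9.81 m/s² × 18787 m = 1.898×10^8 Pa = 189.8 MPa
Effective stress σ' = σ_v − P_p = 515.4 − 189.8 = 325.58 MPa = 47221 psi

47000 psi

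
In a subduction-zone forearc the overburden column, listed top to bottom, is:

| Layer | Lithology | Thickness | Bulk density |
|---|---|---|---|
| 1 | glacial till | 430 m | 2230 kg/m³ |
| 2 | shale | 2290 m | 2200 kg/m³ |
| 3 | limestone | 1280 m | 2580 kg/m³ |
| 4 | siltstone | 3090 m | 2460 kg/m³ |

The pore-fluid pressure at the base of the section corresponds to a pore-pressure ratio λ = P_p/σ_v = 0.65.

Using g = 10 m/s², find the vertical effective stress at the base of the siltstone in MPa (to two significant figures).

Overburden (lithostatic) stress σ_v:
glacial till: 2230 kg/m³ × 10 m/s² × 430 m = 9.589×10^6 Pa = 9.589 MPa
shale: 2200 kg/m³ × 10 m/s² × 2290 m = 5.038×10^7 Pa = 50.38 MPa
limestone: 2580 kg/m³ × 10 m/s² × 1280 m = 3.302×10^7 Pa = 33.02 MPa
siltstone: 2460 kg/m³ × 10 m/s² × 3090 m = 7.601×10^7 Pa = 76.01 MPa
Total = 9.589 + 50.38 + 33.02 + 76.01 = 169.01 MPa
Pore pressure P_p = λ·σ_v = 0.65 × 169.0 MPa = 109.9 MPa
Effective stress σ' = σ_v − P_p = 169.0 − 109.9 = 59.152 MPa

59 MPa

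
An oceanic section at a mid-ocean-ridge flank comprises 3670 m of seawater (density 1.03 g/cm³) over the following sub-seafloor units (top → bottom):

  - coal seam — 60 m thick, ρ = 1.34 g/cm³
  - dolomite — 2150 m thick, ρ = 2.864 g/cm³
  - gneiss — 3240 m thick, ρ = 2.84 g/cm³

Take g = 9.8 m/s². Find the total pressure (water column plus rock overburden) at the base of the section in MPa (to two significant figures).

190 MPa

seawater: 1030 kg/m³ × 9.8 m/s² × 3670 m = 3.704×10^7 Pa = 37.04 MPa
coal seam: 1340 kg/m³ × 9.8 m/s² × 60 m = 7.879×10^5 Pa = 0.7879 MPa
dolomite: 2864 kg/m³ × 9.8 m/s² × 2150 m = 6.034×10^7 Pa = 60.34 MPa
gneiss: 2840 kg/m³ × 9.8 m/s² × 3240 m = 9.018×10^7 Pa = 90.18 MPa
Total = 37.04 + 0.7879 + 60.34 + 90.18 = 188.35 MPa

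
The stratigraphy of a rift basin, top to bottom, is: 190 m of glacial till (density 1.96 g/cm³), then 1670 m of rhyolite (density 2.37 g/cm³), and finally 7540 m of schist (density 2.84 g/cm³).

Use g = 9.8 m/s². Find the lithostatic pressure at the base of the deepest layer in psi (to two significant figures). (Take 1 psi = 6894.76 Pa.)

37000 psi

glacial till: 1960 kg/m³ × 9.8 m/s² × 190 m = 3.650×10^6 Pa = 529.3 psi
rhyolite: 2370 kg/m³ × 9.8 m/s² × 1670 m = 3.879×10^7 Pa = 5626 psi
schist: 2840 kg/m³ × 9.8 m/s² × 7540 m = 2.099×10^8 Pa = 30437 psi
Total = 529.3 + 5626 + 30437 = 36592 psi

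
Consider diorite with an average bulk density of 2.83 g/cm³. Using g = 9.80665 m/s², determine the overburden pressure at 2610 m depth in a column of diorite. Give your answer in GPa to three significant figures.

diorite: 2830 kg/m³ × 9.80665 m/s² × 2610 m = 7.243×10^7 Pa = 0.07243 GPa

0.0724 GPa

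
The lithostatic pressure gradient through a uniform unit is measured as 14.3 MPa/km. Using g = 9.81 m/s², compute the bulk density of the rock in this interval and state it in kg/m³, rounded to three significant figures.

ρ = (dP/dz)/g = 14.3 MPa/km / 9.81 m/s² = 14300 Pa/m / 9.81 m/s² = 1457.7 kg/m³

1460 kg/m³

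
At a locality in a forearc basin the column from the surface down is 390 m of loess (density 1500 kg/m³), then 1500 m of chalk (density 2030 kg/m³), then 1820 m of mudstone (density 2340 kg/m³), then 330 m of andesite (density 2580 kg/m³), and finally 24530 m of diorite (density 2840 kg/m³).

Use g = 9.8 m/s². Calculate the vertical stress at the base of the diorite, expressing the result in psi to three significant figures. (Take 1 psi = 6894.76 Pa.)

loess: 1500 kg/m³ × 9.8 m/s² × 390 m = 5.733×10^6 Pa = 831.5 psi
chalk: 2030 kg/m³ × 9.8 m/s² × 1500 m = 2.984×10^7 Pa = 4328 psi
mudstone: 2340 kg/m³ × 9.8 m/s² × 1820 m = 4.174×10^7 Pa = 6053 psi
andesite: 2580 kg/m³ × 9.8 m/s² × 330 m = 8.344×10^6 Pa = 1210 psi
diorite: 2840 kg/m³ × 9.8 m/s² × 24530 m = 6.827×10^8 Pa = 99020 psi
Total = 831.5 + 4328 + 6053 + 1210 + 99020 = 1.1144×10^5 psi

111000 psi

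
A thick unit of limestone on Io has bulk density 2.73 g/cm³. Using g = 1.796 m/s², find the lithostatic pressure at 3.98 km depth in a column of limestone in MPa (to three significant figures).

19.5 MPa

limestone: 2730 kg/m³ × 1.796 m/s² × 3980 m = 1.951×10^7 Pa = 19.51 MPa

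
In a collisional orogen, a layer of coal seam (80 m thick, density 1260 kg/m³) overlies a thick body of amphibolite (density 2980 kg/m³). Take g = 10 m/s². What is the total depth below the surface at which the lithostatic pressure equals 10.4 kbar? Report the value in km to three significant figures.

34.9 km

Pressure at base of upper layers: 1260×10×80 = 1.008×10^6 Pa = 0.01008 kbar
Remaining pressure to be supplied by amphibolite: 1.040×10^9 − 1.008×10^6 = 1.039×10^9 Pa
Additional depth in amphibolite = 1.039×10^9 Pa / (2980 kg/m³ × 10 m/s²) = 34866 m
Total depth = 80 m + 34866 m = 34946 m
= 34.946 km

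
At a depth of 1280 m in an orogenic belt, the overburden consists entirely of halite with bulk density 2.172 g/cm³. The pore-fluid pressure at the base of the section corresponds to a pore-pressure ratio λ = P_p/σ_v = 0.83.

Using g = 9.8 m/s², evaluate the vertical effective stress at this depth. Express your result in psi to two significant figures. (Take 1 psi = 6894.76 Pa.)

670 psi

Overburden (lithostatic) stress σ_v:
halite: 2172 kg/m³ × 9.8 m/s² × 1280 m = 2.725×10^7 Pa = 27.25 MPa
Pore pressure P_p = λ·σ_v = 0.83 × 27.25 MPa = 22.61 MPa
Effective stress σ' = σ_v − P_p = 27.25 − 22.61 = 4.6317 MPa = 671.78 psi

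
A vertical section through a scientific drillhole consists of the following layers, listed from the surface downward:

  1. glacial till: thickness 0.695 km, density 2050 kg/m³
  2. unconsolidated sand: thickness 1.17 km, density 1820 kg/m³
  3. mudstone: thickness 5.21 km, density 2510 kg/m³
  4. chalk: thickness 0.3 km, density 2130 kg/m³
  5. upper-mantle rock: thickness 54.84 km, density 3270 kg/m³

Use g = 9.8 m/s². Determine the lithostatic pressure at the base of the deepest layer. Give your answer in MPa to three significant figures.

glacial till: 2050 kg/m³ × 9.8 m/s² × 695 m = 1.396×10^7 Pa = 13.96 MPa
unconsolidated sand: 1820 kg/m³ × 9.8 m/s² × 1170 m = 2.087×10^7 Pa = 20.87 MPa
mudstone: 2510 kg/m³ × 9.8 m/s² × 5210 m = 1.282×10^8 Pa = 128.2 MPa
chalk: 2130 kg/m³ × 9.8 m/s² × 300 m = 6.262×10^6 Pa = 6.262 MPa
upper-mantle rock: 3270 kg/m³ × 9.8 m/s² × 54840 m = 1.757×10^9 Pa = 1757 MPa
Total = 13.96 + 20.87 + 128.2 + 6.262 + 1757 = 1926.7 MPa

1930 MPa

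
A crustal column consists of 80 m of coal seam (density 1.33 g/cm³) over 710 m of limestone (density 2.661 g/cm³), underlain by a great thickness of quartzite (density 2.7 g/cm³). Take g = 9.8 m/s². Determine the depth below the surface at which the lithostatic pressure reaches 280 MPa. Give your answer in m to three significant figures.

10600 m

Pressure at base of upper layers: 1330×9.8×80 + 2661×9.8×710 = 1.956×10^7 Pa = 19.56 MPa
Remaining pressure to be supplied by quartzite: 2.800×10^8 − 1.956×10^7 = 2.604×10^8 Pa
Additional depth in quartzite = 2.604×10^8 Pa / (2700 kg/m³ × 9.8 m/s²) = 9842.9 m
Total depth = 790 m + 9842.9 m = 10633 m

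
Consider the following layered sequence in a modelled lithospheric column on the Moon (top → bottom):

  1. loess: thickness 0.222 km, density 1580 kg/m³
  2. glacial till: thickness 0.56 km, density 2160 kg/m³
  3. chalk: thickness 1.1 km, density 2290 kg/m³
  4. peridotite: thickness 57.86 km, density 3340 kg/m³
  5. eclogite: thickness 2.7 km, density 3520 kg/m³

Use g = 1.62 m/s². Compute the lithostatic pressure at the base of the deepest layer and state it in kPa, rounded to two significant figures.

340000 kPa

loess: 1580 kg/m³ × 1.62 m/s² × 222 m = 5.682×10^5 Pa = 568.2 kPa
glacial till: 2160 kg/m³ × 1.62 m/s² × 560 m = 1.960×10^6 Pa = 1960 kPa
chalk: 2290 kg/m³ × 1.62 m/s² × 1100 m = 4.081×10^6 Pa = 4081 kPa
peridotite: 3340 kg/m³ × 1.62 m/s² × 57860 m = 3.131×10^8 Pa = 3.131×10^5 kPa
eclogite: 3520 kg/m³ × 1.62 m/s² × 2700 m = 1.540×10^7 Pa = 15396 kPa
Total = 568.2 + 1960 + 4081 + 3.131×10^5 + 15396 = 3.3507×10^5 kPa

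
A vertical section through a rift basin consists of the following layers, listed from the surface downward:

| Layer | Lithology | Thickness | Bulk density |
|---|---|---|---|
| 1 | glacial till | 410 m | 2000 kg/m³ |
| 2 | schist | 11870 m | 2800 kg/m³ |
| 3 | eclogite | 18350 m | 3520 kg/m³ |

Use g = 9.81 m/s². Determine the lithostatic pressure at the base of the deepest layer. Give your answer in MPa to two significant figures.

970 MPa

glacial till: 2000 kg/m³ × 9.81 m/s² × 410 m = 8.044×10^6 Pa = 8.044 MPa
schist: 2800 kg/m³ × 9.81 m/s² × 11870 m = 3.260×10^8 Pa = 326.0 MPa
eclogite: 3520 kg/m³ × 9.81 m/s² × 18350 m = 6.336×10^8 Pa = 633.6 MPa
Total = 8.044 + 326.0 + 633.6 = 967.74 MPa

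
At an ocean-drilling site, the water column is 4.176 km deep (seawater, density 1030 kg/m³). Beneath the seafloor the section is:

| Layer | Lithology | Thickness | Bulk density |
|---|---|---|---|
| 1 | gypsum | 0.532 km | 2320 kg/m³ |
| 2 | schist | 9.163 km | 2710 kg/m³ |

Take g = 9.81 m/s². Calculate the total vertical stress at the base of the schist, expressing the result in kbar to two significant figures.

seawater: 1030 kg/m³ × 9.81 m/s² × 4176 m = 4.220×10^7 Pa = 0.4220 kbar
gypsum: 2320 kg/m³ × 9.81 m/s² × 532 m = 1.211×10^7 Pa = 0.1211 kbar
schist: 2710 kg/m³ × 9.81 m/s² × 9163 m = 2.436×10^8 Pa = 2.436 kbar
Total = 0.4220 + 0.1211 + 2.436 = 2.9790 kbar

3.0 kbar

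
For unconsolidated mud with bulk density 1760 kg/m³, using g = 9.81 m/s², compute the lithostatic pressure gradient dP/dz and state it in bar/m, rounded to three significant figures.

0.173 bar/m

dP/dz = ρg = 1760 kg/m³ × 9.81 m/s² = 17266 Pa/m
= 17266 Pa/m × (1 bar/m / 1.0000×10^5 Pa/m) = 0.17266 bar/m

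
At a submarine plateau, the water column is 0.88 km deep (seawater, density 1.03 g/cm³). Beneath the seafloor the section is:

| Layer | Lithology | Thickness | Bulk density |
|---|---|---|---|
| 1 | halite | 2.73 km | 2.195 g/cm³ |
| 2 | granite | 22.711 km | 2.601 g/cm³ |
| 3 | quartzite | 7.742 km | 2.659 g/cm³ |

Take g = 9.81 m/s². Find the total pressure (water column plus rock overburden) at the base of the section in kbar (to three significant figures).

8.49 kbar

seawater: 1030 kg/m³ × 9.81 m/s² × 880 m = 8.892×10^6 Pa = 0.08892 kbar
halite: 2195 kg/m³ × 9.81 m/s² × 2730 m = 5.878×10^7 Pa = 0.5878 kbar
granite: 2601 kg/m³ × 9.81 m/s² × 22711 m = 5.795×10^8 Pa = 5.795 kbar
quartzite: 2659 kg/m³ × 9.81 m/s² × 7742 m = 2.019×10^8 Pa = 2.019 kbar
Total = 0.08892 + 0.5878 + 5.795 + 2.019 = 8.4911 kbar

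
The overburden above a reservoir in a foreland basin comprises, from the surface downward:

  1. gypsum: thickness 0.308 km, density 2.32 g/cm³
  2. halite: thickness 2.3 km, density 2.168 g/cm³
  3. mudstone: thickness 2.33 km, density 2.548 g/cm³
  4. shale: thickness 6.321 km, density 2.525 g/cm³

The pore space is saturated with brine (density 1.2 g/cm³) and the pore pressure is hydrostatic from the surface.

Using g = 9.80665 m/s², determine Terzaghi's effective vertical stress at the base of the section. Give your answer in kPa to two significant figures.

140000 kPa

Overburden (lithostatic) stress σ_v:
gypsum: 2320 kg/m³ × 9.80665 m/s² × 308 m = 7.007×10^6 Pa = 7.007 MPa
halite: 2168 kg/m³ × 9.80665 m/s² × 2300 m = 4.890×10^7 Pa = 48.90 MPa
mudstone: 2548 kg/m³ × 9.80665 m/s² × 2330 m = 5.822×10^7 Pa = 58.22 MPa
shale: 2525 kg/m³ × 9.80665 m/s² × 6321 m = 1.565×10^8 Pa = 156.5 MPa
Total = 7.007 + 48.90 + 58.22 + 156.5 = 270.65 MPa
Pore pressure P_p = 1200 kg/m³ × 9.80665 m/s² × 11259 m = 1.325×10^8 Pa = 132.5 MPa
Effective stress σ' = σ_v − P_p = 270.6 − 132.5 = 138.15 MPa = 1.3815×10^5 kPa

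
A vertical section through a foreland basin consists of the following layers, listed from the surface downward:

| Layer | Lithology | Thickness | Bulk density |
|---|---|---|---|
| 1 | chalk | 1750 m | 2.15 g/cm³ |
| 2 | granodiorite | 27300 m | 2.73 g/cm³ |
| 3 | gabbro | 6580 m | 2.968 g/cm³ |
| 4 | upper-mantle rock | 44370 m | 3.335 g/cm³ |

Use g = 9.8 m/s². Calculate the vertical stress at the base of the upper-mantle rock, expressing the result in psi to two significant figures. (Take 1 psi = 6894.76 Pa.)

350000 psi

chalk: 2150 kg/m³ × 9.8 m/s² × 1750 m = 3.687×10^7 Pa = 5348 psi
granodiorite: 2730 kg/m³ × 9.8 m/s² × 27300 m = 7.304×10^8 Pa = 1.059×10^5 psi
gabbro: 2968 kg/m³ × 9.8 m/s² × 6580 m = 1.914×10^8 Pa = 27759 psi
upper-mantle rock: 3335 kg/m³ × 9.8 m/s² × 44370 m = 1.450×10^9 Pa = 2.103×10^5 psi
Total = 5348 + 1.059×10^5 + 27759 + 2.103×10^5 = 3.4937×10^5 psi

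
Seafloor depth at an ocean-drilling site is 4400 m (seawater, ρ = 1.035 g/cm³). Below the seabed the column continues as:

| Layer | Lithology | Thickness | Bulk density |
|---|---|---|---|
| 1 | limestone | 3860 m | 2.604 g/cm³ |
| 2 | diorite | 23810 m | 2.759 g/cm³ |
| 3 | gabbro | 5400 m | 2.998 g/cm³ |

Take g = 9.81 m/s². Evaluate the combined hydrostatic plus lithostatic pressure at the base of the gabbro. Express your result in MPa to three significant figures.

seawater: 1035 kg/m³ × 9.81 m/s² × 4400 m = 4.467×10^7 Pa = 44.67 MPa
limestone: 2604 kg/m³ × 9.81 m/s² × 3860 m = 9.860×10^7 Pa = 98.60 MPa
diorite: 2759 kg/m³ × 9.81 m/s² × 23810 m = 6.444×10^8 Pa = 644.4 MPa
gabbro: 2998 kg/m³ × 9.81 m/s² × 5400 m = 1.588×10^8 Pa = 158.8 MPa
Total = 44.67 + 98.60 + 644.4 + 158.8 = 946.53 MPa

947 MPa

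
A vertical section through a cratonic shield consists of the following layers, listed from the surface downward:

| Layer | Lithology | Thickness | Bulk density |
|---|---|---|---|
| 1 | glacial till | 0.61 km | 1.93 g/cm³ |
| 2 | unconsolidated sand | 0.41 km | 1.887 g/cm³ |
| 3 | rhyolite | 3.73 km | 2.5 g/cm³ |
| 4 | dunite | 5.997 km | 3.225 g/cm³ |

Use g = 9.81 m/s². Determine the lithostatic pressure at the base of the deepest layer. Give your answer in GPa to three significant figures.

glacial till: 1930 kg/m³ × 9.81 m/s² × 610 m = 1.155×10^7 Pa = 0.01155 GPa
unconsolidated sand: 1887 kg/m³ × 9.81 m/s² × 410 m = 7.590×10^6 Pa = 7.590×10^-3 GPa
rhyolite: 2500 kg/m³ × 9.81 m/s² × 3730 m = 9.148×10^7 Pa = 0.09148 GPa
dunite: 3225 kg/m³ × 9.81 m/s² × 5997 m = 1.897×10^8 Pa = 0.1897 GPa
Total = 0.01155 + 7.590×10^-3 + 0.09148 + 0.1897 = 0.30035 GPa

0.300 GPa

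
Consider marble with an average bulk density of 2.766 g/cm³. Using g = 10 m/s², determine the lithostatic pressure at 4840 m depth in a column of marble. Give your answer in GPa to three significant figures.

0.134 GPa

marble: 2766 kg/m³ × 10 m/s² × 4840 m = 1.339×10^8 Pa = 0.1339 GPa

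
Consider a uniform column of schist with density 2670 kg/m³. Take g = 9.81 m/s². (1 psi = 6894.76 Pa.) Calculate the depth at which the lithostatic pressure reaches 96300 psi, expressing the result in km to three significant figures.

25.3 km

h = P/(ρg) = 96300 psi / (2670 kg/m³ × 9.81 m/s²) = 6.640×10^8 Pa / 26193 Pa/m = 25349 m
= 25.349 km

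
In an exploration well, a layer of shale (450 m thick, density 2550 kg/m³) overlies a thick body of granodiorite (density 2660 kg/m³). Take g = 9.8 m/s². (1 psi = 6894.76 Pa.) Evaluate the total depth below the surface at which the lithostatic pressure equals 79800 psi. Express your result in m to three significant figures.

Pressure at base of upper layers: 2550×9.8×450 = 1.125×10^7 Pa = 1631 psi
Remaining pressure to be supplied by granodiorite: 5.502×10^8 − 1.125×10^7 = 5.390×10^8 Pa
Additional depth in granodiorite = 5.390×10^8 Pa / (2660 kg/m³ × 9.8 m/s²) = 20675 m
Total depth = 450 m + 20675 m = 21125 m

21100 m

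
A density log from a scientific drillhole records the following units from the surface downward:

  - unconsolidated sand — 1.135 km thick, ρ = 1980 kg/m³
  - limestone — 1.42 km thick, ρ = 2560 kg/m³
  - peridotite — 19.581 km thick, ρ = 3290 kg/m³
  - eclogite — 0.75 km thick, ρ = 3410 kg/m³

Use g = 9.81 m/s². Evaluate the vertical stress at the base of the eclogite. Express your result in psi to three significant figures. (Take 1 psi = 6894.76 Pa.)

unconsolidated sand: 1980 kg/m³ × 9.81 m/s² × 1135 m = 2.205×10^7 Pa = 3198 psi
limestone: 2560 kg/m³ × 9.81 m/s² × 1420 m = 3.566×10^7 Pa = 5172 psi
peridotite: 3290 kg/m³ × 9.81 m/s² × 19581 m = 6.320×10^8 Pa = 91660 psi
eclogite: 3410 kg/m³ × 9.81 m/s² × 750 m = 2.509×10^7 Pa = 3639 psi
Total = 3198 + 5172 + 91660 + 3639 = 1.0367×10^5 psi

104000 psi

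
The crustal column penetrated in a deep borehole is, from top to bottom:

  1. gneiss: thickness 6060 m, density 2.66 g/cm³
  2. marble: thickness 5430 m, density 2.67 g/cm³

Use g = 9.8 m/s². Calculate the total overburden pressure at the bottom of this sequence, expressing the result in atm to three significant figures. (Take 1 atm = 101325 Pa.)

gneiss: 2660 kg/m³ × 9.8 m/s² × 6060 m = 1.580×10^8 Pa = 1559 atm
marble: 2670 kg/m³ × 9.8 m/s² × 5430 m = 1.421×10^8 Pa = 1402 atm
Total = 1559 + 1402 = 2961.3 atm

2960 atm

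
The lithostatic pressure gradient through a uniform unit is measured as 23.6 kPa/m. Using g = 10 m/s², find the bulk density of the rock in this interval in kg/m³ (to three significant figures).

2360 kg/m³

ρ = (dP/dz)/g = 23.6 kPa/m / 10 m/s² = 23600 Pa/m / 10 m/s² = 2360.0 kg/m³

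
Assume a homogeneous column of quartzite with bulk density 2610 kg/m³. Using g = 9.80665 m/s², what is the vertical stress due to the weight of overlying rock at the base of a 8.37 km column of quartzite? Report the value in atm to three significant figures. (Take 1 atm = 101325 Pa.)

2110 atm

quartzite: 2610 kg/m³ × 9.80665 m/s² × 8370 m = 2.142×10^8 Pa = 2114 atm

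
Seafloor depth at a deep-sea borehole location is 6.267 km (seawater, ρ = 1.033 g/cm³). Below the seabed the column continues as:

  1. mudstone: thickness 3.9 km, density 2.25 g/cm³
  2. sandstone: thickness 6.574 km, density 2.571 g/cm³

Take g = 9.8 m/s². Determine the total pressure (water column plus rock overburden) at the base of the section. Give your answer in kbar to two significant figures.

seawater: 1033 kg/m³ × 9.8 m/s² × 6267 m = 6.344×10^7 Pa = 0.6344 kbar
mudstone: 2250 kg/m³ × 9.8 m/s² × 3900 m = 8.600×10^7 Pa = 0.8599 kbar
sandstone: 2571 kg/m³ × 9.8 m/s² × 6574 m = 1.656×10^8 Pa = 1.656 kbar
Total = 0.6344 + 0.8599 + 1.656 = 3.1508 kbar

3.2 kbar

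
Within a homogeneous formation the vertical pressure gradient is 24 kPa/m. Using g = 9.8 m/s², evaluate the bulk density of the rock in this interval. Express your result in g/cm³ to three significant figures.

2.45 g/cm³

ρ = (dP/dz)/g = 24 kPa/m / 9.8 m/s² = 24000 Pa/m / 9.8 m/s² = 2449.0 kg/m³
= 2.449 g/cm³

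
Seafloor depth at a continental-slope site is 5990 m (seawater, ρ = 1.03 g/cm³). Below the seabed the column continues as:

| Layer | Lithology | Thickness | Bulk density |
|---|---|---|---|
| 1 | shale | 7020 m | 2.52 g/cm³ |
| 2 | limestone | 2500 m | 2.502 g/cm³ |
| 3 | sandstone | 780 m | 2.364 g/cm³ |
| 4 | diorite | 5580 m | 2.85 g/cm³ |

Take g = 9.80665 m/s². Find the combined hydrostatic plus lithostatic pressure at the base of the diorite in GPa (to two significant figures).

0.47 GPa

seawater: 1030 kg/m³ × 9.80665 m/s² × 5990 m = 6.050×10^7 Pa = 0.06050 GPa
shale: 2520 kg/m³ × 9.80665 m/s² × 7020 m = 1.735×10^8 Pa = 0.1735 GPa
limestone: 2502 kg/m³ × 9.80665 m/s² × 2500 m = 6.134×10^7 Pa = 0.06134 GPa
sandstone: 2364 kg/m³ × 9.80665 m/s² × 780 m = 1.808×10^7 Pa = 0.01808 GPa
diorite: 2850 kg/m³ × 9.80665 m/s² × 5580 m = 1.560×10^8 Pa = 0.1560 GPa
Total = 0.06050 + 0.1735 + 0.06134 + 0.01808 + 0.1560 = 0.46937 GPa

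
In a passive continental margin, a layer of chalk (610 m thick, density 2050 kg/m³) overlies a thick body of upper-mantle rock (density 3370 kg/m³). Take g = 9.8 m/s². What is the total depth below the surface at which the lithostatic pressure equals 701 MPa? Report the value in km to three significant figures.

Pressure at base of upper layers: 2050×9.8×610 = 1.225×10^7 Pa = 12.25 MPa
Remaining pressure to be supplied by upper-mantle rock: 7.010×10^8 − 1.225×10^7 = 6.887×10^8 Pa
Additional depth in upper-mantle rock = 6.887×10^8 Pa / (3370 kg/m³ × 9.8 m/s²) = 20855 m
Total depth = 610 m + 20855 m = 21465 m
= 21.465 km

21.5 km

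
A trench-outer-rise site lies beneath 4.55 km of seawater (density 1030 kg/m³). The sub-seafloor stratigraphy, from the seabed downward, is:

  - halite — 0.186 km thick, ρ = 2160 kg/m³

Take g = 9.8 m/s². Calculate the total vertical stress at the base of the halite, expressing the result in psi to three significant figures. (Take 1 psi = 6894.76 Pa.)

seawater: 1030 kg/m³ × 9.8 m/s² × 4550 m = 4.593×10^7 Pa = 6661 psi
halite: 2160 kg/m³ × 9.8 m/s² × 186 m = 3.937×10^6 Pa = 571.0 psi
Total = 6661 + 571.0 = 7232.3 psi

7230 psi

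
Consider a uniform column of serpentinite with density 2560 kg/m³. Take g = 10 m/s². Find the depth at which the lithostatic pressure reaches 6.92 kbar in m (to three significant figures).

27000 m

h = P/(ρg) = 6.92 kbar / (2560 kg/m³ × 10 m/s²) = 6.920×10^8 Pa / 25600 Pa/m = 27031 m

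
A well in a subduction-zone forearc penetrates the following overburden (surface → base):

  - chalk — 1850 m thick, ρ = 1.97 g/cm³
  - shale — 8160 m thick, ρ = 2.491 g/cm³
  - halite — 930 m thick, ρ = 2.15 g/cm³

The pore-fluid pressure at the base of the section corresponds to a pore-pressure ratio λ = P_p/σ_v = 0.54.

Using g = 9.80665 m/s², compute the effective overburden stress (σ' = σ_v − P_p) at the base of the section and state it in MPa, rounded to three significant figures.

117 MPa

Overburden (lithostatic) stress σ_v:
chalk: 1970 kg/m³ × 9.80665 m/s² × 1850 m = 3.574×10^7 Pa = 35.74 MPa
shale: 2491 kg/m³ × 9.80665 m/s² × 8160 m = 1.993×10^8 Pa = 199.3 MPa
halite: 2150 kg/m³ × 9.80665 m/s² × 930 m = 1.961×10^7 Pa = 19.61 MPa
Total = 35.74 + 199.3 + 19.61 = 254.68 MPa
Pore pressure P_p = λ·σ_v = 0.54 × 254.7 MPa = 137.5 MPa
Effective stress σ' = σ_v − P_p = 254.7 − 137.5 = 117.15 MPa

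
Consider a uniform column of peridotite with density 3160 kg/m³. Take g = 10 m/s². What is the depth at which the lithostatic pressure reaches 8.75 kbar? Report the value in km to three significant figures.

h = P/(ρg) = 8.75 kbar / (3160 kg/m³ × 10 m/s²) = 8.750×10^8 Pa / 31600 Pa/m = 27690 m
= 27.690 km

27.7 km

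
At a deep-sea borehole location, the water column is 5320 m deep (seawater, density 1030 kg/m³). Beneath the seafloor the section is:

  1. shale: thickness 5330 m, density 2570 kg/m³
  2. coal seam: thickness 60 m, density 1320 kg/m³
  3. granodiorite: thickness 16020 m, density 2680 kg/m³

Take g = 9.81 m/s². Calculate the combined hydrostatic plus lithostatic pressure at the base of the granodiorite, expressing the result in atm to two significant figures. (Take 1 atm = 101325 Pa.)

6000 atm

seawater: 1030 kg/m³ × 9.81 m/s² × 5320 m = 5.375×10^7 Pa = 530.5 atm
shale: 2570 kg/m³ × 9.81 m/s² × 5330 m = 1.344×10^8 Pa = 1326 atm
coal seam: 1320 kg/m³ × 9.81 m/s² × 60 m = 7.770×10^5 Pa = 7.668 atm
granodiorite: 2680 kg/m³ × 9.81 m/s² × 16020 m = 4.212×10^8 Pa = 4157 atm
Total = 530.5 + 1326 + 7.668 + 4157 = 6021.1 atm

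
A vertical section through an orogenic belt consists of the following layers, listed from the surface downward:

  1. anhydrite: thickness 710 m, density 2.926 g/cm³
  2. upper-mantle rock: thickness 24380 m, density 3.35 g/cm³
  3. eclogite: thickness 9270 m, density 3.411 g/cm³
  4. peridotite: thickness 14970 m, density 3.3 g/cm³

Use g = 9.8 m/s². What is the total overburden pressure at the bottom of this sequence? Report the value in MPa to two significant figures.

1600 MPa

anhydrite: 2926 kg/m³ × 9.8 m/s² × 710 m = 2.036×10^7 Pa = 20.36 MPa
upper-mantle rock: 3350 kg/m³ × 9.8 m/s² × 24380 m = 8.004×10^8 Pa = 800.4 MPa
eclogite: 3411 kg/m³ × 9.8 m/s² × 9270 m = 3.099×10^8 Pa = 309.9 MPa
peridotite: 3300 kg/m³ × 9.8 m/s² × 14970 m = 4.841×10^8 Pa = 484.1 MPa
Total = 20.36 + 800.4 + 309.9 + 484.1 = 1614.8 MPa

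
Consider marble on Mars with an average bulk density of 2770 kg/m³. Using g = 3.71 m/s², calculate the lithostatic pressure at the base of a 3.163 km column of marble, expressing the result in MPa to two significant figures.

marble: 2770 kg/m³ × 3.71 m/s² × 3163 m = 3.251×10^7 Pa = 32.51 MPa

33 MPa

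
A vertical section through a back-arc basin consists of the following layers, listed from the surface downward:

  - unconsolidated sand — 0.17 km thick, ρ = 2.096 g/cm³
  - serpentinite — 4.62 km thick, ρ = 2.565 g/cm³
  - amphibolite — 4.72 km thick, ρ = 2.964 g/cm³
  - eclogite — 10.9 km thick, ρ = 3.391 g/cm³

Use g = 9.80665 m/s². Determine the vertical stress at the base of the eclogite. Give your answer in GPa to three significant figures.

unconsolidated sand: 2096 kg/m³ × 9.80665 m/s² × 170 m = 3.494×10^6 Pa = 3.494×10^-3 GPa
serpentinite: 2565 kg/m³ × 9.80665 m/s² × 4620 m = 1.162×10^8 Pa = 0.1162 GPa
amphibolite: 2964 kg/m³ × 9.80665 m/s² × 4720 m = 1.372×10^8 Pa = 0.1372 GPa
eclogite: 3391 kg/m³ × 9.80665 m/s² × 10900 m = 3.625×10^8 Pa = 0.3625 GPa
Total = 3.494×10^-3 + 0.1162 + 0.1372 + 0.3625 = 0.61937 GPa

0.619 GPa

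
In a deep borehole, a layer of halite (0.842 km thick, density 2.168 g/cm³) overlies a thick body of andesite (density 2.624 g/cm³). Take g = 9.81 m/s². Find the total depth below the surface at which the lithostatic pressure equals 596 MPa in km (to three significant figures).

Pressure at base of upper layers: 2168×9.81×842 = 1.791×10^7 Pa = 17.91 MPa
Remaining pressure to be supplied by andesite: 5.960×10^8 − 1.791×10^7 = 5.781×10^8 Pa
Additional depth in andesite = 5.781×10^8 Pa / (2624 kg/m³ × 9.81 m/s²) = 22458 m
Total depth = 842 m + 22458 m = 23300 m
= 23.300 km

23.3 km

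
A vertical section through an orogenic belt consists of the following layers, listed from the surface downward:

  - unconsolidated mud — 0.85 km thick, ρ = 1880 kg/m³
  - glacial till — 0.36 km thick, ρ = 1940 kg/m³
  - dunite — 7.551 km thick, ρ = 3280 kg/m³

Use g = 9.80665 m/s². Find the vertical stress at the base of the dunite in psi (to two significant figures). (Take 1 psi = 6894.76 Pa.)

38000 psi

unconsolidated mud: 1880 kg/m³ × 9.80665 m/s² × 850 m = 1.567×10^7 Pa = 2273 psi
glacial till: 1940 kg/m³ × 9.80665 m/s² × 360 m = 6.849×10^6 Pa = 993.4 psi
dunite: 3280 kg/m³ × 9.80665 m/s² × 7551 m = 2.429×10^8 Pa = 35227 psi
Total = 2273 + 993.4 + 35227 = 38494 psi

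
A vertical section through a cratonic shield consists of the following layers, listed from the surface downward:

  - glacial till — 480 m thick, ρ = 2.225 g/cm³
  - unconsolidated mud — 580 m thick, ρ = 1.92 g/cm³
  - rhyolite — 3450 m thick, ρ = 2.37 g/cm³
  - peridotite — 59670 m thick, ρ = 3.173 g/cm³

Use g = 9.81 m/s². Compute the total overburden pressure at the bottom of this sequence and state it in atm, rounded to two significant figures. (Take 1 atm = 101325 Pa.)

19000 atm

glacial till: 2225 kg/m³ × 9.81 m/s² × 480 m = 1.048×10^7 Pa = 103.4 atm
unconsolidated mud: 1920 kg/m³ × 9.81 m/s² × 580 m = 1.092×10^7 Pa = 107.8 atm
rhyolite: 2370 kg/m³ × 9.81 m/s² × 3450 m = 8.021×10^7 Pa = 791.6 atm
peridotite: 3173 kg/m³ × 9.81 m/s² × 59670 m = 1.857×10^9 Pa = 18331 atm
Total = 103.4 + 107.8 + 791.6 + 18331 = 19334 atm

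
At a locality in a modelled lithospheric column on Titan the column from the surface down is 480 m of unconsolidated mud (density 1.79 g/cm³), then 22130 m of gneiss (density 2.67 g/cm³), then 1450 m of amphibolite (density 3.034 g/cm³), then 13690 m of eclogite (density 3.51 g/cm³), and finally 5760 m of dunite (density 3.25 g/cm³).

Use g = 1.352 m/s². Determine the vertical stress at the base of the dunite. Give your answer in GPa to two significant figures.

0.18 GPa

unconsolidated mud: 1790 kg/m³ × 1.352 m/s² × 480 m = 1.162×10^6 Pa = 1.162×10^-3 GPa
gneiss: 2670 kg/m³ × 1.352 m/s² × 22130 m = 7.989×10^7 Pa = 0.07989 GPa
amphibolite: 3034 kg/m³ × 1.352 m/s² × 1450 m = 5.948×10^6 Pa = 5.948×10^-3 GPa
eclogite: 3510 kg/m³ × 1.352 m/s² × 13690 m = 6.497×10^7 Pa = 0.06497 GPa
dunite: 3250 kg/m³ × 1.352 m/s² × 5760 m = 2.531×10^7 Pa = 0.02531 GPa
Total = 1.162×10^-3 + 0.07989 + 5.948×10^-3 + 0.06497 + 0.02531 = 0.17727 GPa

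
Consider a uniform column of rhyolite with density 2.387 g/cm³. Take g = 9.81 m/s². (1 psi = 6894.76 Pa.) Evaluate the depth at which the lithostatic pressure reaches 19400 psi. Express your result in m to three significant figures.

h = P/(ρg) = 19400 psi / (2387 kg/m³ × 9.81 m/s²) = 1.338×10^8 Pa / 23416 Pa/m = 5712.1 m

5710 m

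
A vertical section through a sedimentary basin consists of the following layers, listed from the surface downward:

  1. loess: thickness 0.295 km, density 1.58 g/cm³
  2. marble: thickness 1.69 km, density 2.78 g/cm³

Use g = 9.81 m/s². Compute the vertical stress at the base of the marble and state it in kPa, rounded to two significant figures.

loess: 1580 kg/m³ × 9.81 m/s² × 295 m = 4.572×10^6 Pa = 4572 kPa
marble: 2780 kg/m³ × 9.81 m/s² × 1690 m = 4.609×10^7 Pa = 46089 kPa
Total = 4572 + 46089 = 50662 kPa

51000 kPa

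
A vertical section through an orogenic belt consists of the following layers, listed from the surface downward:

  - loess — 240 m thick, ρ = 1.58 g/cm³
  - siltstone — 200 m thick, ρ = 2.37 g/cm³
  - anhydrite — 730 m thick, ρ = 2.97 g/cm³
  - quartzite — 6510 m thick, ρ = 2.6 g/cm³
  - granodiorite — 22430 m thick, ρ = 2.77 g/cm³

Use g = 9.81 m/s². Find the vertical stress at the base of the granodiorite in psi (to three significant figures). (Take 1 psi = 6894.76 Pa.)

117000 psi

loess: 1580 kg/m³ × 9.81 m/s² × 240 m = 3.720×10^6 Pa = 539.5 psi
siltstone: 2370 kg/m³ × 9.81 m/s² × 200 m = 4.650×10^6 Pa = 674.4 psi
anhydrite: 2970 kg/m³ × 9.81 m/s² × 730 m = 2.127×10^7 Pa = 3085 psi
quartzite: 2600 kg/m³ × 9.81 m/s² × 6510 m = 1.660×10^8 Pa = 24083 psi
granodiorite: 2770 kg/m³ × 9.81 m/s² × 22430 m = 6.095×10^8 Pa = 88401 psi
Total = 539.5 + 674.4 + 3085 + 24083 + 88401 = 1.1678×10^5 psi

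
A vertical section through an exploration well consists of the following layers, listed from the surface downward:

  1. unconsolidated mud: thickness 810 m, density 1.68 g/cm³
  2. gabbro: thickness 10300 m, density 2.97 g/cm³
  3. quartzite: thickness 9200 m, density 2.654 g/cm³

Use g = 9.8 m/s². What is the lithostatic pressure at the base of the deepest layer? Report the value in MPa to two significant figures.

550 MPa

unconsolidated mud: 1680 kg/m³ × 9.8 m/s² × 810 m = 1.334×10^7 Pa = 13.34 MPa
gabbro: 2970 kg/m³ × 9.8 m/s² × 10300 m = 2.998×10^8 Pa = 299.8 MPa
quartzite: 2654 kg/m³ × 9.8 m/s² × 9200 m = 2.393×10^8 Pa = 239.3 MPa
Total = 13.34 + 299.8 + 239.3 = 552.41 MPa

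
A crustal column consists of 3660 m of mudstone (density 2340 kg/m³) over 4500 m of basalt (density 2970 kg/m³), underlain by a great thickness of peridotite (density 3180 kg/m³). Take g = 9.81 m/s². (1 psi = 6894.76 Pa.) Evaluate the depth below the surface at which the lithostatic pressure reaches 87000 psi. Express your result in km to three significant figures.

Pressure at base of upper layers: 2340×9.81×3660 + 2970×9.81×4500 = 2.151×10^8 Pa = 31202 psi
Remaining pressure to be supplied by peridotite: 5.998×10^8 − 2.151×10^8 = 3.847×10^8 Pa
Additional depth in peridotite = 3.847×10^8 Pa / (3180 kg/m³ × 9.81 m/s²) = 12332 m
Total depth = 8160 m + 12332 m = 20492 m
= 20.492 km

20.5 km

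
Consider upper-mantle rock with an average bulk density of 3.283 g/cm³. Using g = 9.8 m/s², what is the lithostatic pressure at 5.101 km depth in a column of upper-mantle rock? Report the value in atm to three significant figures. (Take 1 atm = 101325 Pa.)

1620 atm

upper-mantle rock: 3283 kg/m³ × 9.8 m/s² × 5101 m = 1.641×10^8 Pa = 1620 atm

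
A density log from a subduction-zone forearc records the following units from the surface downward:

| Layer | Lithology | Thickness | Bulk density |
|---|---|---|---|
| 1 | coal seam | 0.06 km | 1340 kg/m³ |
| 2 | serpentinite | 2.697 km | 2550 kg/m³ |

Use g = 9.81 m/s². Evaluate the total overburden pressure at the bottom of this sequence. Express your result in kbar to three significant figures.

0.683 kbar

coal seam: 1340 kg/m³ × 9.81 m/s² × 60 m = 7.887×10^5 Pa = 7.887×10^-3 kbar
serpentinite: 2550 kg/m³ × 9.81 m/s² × 2697 m = 6.747×10^7 Pa = 0.6747 kbar
Total = 7.887×10^-3 + 0.6747 = 0.68256 kbar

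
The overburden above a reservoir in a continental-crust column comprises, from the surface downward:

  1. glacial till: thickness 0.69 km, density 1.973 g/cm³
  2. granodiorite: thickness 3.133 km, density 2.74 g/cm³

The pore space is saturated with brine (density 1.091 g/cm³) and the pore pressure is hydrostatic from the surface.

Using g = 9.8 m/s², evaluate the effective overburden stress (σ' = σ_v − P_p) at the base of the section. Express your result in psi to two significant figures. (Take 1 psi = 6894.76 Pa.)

8200 psi

Overburden (lithostatic) stress σ_v:
glacial till: 1973 kg/m³ × 9.8 m/s² × 690 m = 1.334×10^7 Pa = 13.34 MPa
granodiorite: 2740 kg/m³ × 9.8 m/s² × 3133 m = 8.413×10^7 Pa = 84.13 MPa
Total = 13.34 + 84.13 = 97.469 MPa
Pore pressure P_p = 1091 kg/m³ × 9.8 m/s² × 3823 m = 4.087×10^7 Pa = 40.87 MPa
Effective stress σ' = σ_v − P_p = 97.47 − 40.87 = 56.594 MPa = 8208.3 psi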